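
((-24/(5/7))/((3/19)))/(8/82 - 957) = 0.22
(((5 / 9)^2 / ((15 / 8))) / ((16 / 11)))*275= 31.12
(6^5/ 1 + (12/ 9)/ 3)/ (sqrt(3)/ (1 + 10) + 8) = 67748384/ 69669 - 769868 * sqrt(3)/ 69669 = 953.29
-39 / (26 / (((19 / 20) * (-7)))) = 399 / 40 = 9.98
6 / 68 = 3 / 34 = 0.09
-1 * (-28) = 28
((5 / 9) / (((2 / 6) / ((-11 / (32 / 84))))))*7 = -2695 / 8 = -336.88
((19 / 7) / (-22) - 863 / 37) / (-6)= 44535 / 11396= 3.91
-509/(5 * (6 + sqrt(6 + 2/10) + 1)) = -3563/214 + 509 * sqrt(155)/1070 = -10.73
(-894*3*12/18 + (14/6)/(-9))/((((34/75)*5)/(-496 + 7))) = 39350645/102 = 385790.64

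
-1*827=-827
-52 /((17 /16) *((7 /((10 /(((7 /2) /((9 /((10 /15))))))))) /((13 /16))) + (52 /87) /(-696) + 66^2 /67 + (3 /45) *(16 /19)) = -97702317180 /122705709661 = -0.80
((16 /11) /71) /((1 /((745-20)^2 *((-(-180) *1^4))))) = 1513800000 /781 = 1938284.25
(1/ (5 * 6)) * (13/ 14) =13/ 420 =0.03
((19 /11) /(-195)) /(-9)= 0.00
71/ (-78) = -71/ 78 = -0.91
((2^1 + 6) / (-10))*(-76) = 304 / 5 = 60.80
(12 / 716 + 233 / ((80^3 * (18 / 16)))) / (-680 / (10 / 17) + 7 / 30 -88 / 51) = -30085019 / 2028815212800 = -0.00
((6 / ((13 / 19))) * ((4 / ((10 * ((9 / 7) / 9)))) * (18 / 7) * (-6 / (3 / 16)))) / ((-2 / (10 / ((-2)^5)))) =-4104 / 13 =-315.69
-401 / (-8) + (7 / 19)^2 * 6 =147113 / 2888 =50.94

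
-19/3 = -6.33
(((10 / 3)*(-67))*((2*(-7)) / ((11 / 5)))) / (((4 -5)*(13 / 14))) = -656600 / 429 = -1530.54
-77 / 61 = -1.26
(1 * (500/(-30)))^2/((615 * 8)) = 125/2214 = 0.06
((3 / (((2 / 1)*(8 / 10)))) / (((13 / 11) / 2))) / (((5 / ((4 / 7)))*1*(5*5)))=33 / 2275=0.01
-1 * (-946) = 946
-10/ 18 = -5/ 9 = -0.56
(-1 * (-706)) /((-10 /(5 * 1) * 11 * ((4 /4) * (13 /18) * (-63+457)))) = -3177 /28171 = -0.11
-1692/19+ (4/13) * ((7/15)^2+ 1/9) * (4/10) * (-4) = -24790492/277875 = -89.21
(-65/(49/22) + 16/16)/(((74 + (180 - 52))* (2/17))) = -23477/19796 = -1.19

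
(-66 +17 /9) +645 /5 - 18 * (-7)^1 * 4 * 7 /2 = 16460 /9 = 1828.89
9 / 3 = 3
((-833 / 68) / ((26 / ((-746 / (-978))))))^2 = 334048729 / 2586332736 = 0.13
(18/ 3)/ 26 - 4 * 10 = -517/ 13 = -39.77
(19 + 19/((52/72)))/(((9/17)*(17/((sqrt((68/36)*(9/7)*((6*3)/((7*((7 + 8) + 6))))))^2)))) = 20026/13377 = 1.50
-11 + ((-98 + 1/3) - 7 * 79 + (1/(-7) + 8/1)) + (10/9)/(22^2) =-653.81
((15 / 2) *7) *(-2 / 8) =-105 / 8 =-13.12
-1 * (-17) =17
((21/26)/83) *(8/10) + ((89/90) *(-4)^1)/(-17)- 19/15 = -847063/825435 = -1.03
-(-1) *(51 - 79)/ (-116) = 7/ 29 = 0.24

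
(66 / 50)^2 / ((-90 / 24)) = -1452 / 3125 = -0.46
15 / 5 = 3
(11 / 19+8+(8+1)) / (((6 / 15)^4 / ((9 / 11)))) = 561.83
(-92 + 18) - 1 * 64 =-138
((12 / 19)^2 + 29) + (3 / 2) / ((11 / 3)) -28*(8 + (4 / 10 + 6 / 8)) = -8990027 / 39710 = -226.39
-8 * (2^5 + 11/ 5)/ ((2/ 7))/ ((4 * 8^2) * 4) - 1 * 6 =-8877/ 1280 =-6.94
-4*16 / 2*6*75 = -14400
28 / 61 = 0.46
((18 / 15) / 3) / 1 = 2 / 5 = 0.40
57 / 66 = 19 / 22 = 0.86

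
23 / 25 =0.92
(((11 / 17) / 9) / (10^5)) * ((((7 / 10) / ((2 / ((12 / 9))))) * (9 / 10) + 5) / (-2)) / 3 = -2981 / 4590000000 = -0.00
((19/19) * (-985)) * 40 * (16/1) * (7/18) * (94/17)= -207401600/153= -1355566.01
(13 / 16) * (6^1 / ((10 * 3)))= 13 / 80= 0.16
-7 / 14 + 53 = 105 / 2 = 52.50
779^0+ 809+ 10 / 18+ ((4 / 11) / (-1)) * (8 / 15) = 401129 / 495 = 810.36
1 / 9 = 0.11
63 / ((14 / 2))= 9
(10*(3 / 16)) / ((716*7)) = 15 / 40096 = 0.00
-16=-16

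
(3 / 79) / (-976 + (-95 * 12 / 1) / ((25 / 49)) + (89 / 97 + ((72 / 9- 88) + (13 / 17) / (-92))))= -2275620 / 197121616939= -0.00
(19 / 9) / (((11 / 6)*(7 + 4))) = 38 / 363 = 0.10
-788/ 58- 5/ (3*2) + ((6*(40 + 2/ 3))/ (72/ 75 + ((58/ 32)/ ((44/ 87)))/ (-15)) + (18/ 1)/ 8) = 1440704815/ 4416468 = 326.21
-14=-14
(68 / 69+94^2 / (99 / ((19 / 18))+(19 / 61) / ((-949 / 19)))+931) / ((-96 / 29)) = -211814233943993 / 683274469536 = -310.00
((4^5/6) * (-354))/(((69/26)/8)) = -12566528/69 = -182123.59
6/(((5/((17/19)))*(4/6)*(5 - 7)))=-153/190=-0.81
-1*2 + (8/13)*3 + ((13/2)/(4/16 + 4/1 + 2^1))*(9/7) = 2692/2275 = 1.18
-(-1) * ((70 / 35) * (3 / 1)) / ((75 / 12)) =0.96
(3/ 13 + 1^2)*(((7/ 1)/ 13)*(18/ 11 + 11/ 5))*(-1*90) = -425376/ 1859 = -228.82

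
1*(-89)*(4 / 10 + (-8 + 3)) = 2047 / 5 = 409.40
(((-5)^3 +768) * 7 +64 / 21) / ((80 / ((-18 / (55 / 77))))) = -56751 / 40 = -1418.78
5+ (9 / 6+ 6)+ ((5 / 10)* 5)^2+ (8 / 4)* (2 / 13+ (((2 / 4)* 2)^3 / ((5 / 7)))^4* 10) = 623283 / 6500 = 95.89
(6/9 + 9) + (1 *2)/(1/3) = 47/3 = 15.67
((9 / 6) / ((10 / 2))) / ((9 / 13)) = 13 / 30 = 0.43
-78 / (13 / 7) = -42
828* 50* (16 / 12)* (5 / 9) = 30666.67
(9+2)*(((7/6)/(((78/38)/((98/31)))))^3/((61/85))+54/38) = 5781520709968256/55300123691397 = 104.55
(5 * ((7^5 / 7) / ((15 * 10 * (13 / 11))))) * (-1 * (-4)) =270.88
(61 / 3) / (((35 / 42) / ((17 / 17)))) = 122 / 5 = 24.40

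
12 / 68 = 3 / 17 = 0.18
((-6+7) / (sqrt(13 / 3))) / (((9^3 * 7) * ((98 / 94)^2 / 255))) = 187765 * sqrt(39) / 53093313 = 0.02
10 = 10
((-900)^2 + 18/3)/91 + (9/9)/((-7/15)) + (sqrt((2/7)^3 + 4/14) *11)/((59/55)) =605 *sqrt(742)/2891 + 809811/91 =8904.72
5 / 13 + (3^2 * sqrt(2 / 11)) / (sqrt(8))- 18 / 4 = -107 / 26 + 9 * sqrt(11) / 22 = -2.76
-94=-94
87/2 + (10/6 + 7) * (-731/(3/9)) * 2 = -75937/2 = -37968.50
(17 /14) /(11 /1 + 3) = 17 /196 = 0.09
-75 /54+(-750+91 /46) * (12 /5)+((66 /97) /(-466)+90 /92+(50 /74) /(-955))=-1795.66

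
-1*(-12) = 12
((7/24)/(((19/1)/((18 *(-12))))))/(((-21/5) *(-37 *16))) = -15/11248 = -0.00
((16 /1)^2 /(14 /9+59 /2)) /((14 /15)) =8.83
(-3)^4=81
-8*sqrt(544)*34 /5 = -1088*sqrt(34) /5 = -1268.82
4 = 4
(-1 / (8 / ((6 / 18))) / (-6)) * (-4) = -1 / 36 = -0.03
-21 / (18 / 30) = -35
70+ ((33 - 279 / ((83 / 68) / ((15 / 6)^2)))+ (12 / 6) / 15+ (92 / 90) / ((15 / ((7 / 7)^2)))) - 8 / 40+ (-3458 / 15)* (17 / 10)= -96224038 / 56025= -1717.52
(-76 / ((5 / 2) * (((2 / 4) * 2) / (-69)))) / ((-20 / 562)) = -1473564 / 25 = -58942.56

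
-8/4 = -2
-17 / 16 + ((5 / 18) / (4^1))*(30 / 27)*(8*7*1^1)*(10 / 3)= 51869 / 3888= 13.34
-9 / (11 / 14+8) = -42 / 41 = -1.02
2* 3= 6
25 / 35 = 5 / 7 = 0.71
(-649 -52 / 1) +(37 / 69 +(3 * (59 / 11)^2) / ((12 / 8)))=-5367794 / 8349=-642.93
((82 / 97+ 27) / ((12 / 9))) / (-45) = -2701 / 5820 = -0.46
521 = 521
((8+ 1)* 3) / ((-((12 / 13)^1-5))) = 351 / 53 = 6.62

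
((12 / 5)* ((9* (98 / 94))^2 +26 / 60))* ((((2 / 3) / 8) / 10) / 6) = 5863147 / 19881000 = 0.29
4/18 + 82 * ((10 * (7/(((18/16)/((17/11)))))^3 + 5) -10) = 707099547592/970299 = 728743.97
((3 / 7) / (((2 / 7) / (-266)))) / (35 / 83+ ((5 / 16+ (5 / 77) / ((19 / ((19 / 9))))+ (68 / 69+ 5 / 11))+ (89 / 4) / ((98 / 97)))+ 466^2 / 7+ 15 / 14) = -59119408656 / 4600284409601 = -0.01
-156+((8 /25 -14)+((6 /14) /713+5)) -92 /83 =-1716952676 /10356325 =-165.79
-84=-84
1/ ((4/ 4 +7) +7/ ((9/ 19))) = 9/ 205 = 0.04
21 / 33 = 7 / 11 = 0.64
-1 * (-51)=51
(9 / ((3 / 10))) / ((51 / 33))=330 / 17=19.41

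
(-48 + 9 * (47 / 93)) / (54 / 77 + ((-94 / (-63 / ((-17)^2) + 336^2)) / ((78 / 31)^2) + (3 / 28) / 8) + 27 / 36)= -23529626434458144 / 793078745440769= -29.67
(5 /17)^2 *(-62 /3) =-1550 /867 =-1.79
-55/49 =-1.12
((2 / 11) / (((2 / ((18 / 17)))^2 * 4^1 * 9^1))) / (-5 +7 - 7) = -9 / 31790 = -0.00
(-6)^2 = 36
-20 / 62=-10 / 31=-0.32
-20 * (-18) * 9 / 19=3240 / 19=170.53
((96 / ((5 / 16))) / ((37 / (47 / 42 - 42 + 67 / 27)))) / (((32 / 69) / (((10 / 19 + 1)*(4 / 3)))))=-61961632 / 44289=-1399.03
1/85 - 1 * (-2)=171/85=2.01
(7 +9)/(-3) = -16/3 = -5.33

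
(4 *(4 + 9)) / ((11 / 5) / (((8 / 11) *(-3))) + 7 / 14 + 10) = 6240 / 1139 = 5.48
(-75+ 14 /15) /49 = -1111 /735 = -1.51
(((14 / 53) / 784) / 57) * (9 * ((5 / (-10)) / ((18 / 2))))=-1 / 338352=-0.00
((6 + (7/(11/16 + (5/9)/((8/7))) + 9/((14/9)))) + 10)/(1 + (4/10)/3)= 984855/40222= 24.49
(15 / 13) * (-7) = -105 / 13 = -8.08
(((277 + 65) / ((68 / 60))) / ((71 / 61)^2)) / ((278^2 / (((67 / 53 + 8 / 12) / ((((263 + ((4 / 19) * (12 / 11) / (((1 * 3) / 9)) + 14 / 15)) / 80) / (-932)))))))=-114150445054668000 / 72800627180227051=-1.57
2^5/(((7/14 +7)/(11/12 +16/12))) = 48/5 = 9.60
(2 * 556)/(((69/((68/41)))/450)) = 11342400/943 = 12028.00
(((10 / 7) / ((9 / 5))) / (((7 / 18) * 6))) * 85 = 4250 / 147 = 28.91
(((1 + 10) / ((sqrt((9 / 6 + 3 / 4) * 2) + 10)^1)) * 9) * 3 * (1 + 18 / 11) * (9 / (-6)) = -23490 / 191 + 7047 * sqrt(2) / 382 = -96.90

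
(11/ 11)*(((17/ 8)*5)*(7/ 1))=595/ 8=74.38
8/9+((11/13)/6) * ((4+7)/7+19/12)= 971/728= 1.33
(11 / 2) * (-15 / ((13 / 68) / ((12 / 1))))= -5178.46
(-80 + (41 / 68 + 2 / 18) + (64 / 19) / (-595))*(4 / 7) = -32270099 / 712215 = -45.31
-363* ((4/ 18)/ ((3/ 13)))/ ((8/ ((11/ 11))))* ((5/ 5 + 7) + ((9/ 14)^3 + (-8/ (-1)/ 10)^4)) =-2600359333/ 6860000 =-379.06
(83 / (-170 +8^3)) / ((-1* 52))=-83 / 17784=-0.00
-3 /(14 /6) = -9 /7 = -1.29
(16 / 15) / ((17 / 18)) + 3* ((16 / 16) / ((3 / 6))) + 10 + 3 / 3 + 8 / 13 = 20713 / 1105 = 18.74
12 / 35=0.34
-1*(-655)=655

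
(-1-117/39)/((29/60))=-240/29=-8.28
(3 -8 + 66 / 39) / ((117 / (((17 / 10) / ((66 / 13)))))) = -0.01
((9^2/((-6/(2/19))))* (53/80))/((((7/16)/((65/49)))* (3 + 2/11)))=-204633/228095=-0.90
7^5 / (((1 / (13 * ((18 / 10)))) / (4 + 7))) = 21630609 / 5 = 4326121.80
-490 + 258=-232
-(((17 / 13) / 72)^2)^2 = -83521 / 767544201216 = -0.00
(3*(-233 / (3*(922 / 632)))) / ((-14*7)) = 36814 / 22589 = 1.63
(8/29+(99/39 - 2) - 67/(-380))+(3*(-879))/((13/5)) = -145156781/143260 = -1013.24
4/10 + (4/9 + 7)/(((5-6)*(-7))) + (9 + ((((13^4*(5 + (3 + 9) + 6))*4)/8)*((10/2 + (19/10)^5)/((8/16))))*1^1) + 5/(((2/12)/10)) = 123167482688011/6300000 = 19550394.08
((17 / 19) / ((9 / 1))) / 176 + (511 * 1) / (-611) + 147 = 2687763763 / 18388656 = 146.16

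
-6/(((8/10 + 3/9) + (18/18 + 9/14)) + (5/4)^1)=-2520/1691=-1.49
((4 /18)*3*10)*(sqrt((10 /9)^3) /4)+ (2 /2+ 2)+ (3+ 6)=50*sqrt(10) /81+ 12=13.95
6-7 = -1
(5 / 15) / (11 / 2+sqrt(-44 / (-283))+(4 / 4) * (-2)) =3962 / 41073 - 8 * sqrt(3113) / 41073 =0.09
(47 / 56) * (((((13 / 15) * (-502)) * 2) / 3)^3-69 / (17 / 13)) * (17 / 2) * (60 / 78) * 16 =-273316315296718 / 127575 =-2142397141.26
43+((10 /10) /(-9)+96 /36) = 410 /9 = 45.56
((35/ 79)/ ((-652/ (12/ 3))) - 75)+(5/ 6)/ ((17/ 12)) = -16290000/ 218909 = -74.41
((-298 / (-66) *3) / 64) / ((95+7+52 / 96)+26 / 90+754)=6705 / 27144392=0.00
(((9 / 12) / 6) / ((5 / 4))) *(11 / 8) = 11 / 80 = 0.14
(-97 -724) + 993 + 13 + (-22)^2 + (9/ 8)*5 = 5397/ 8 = 674.62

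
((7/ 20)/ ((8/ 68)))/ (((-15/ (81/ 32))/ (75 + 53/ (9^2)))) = -45577/ 1200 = -37.98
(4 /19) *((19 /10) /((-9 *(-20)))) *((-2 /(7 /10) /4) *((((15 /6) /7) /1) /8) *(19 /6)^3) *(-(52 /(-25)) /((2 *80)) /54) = -89167 /164602368000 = -0.00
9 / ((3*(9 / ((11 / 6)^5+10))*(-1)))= -10.24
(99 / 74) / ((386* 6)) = 33 / 57128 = 0.00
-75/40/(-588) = 5/1568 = 0.00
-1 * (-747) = 747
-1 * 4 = -4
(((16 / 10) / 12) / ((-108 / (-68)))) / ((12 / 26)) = 221 / 1215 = 0.18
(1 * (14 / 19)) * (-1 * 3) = -42 / 19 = -2.21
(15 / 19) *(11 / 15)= 11 / 19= 0.58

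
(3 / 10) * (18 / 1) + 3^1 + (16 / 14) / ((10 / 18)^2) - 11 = 193 / 175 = 1.10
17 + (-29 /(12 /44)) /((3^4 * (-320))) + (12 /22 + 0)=15011189 /855360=17.55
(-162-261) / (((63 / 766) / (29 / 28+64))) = -32779821 / 98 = -334487.97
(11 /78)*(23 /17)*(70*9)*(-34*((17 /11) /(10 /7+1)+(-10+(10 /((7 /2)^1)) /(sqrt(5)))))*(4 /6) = 331660 /13 - 20240*sqrt(5) /13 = 22030.92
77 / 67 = 1.15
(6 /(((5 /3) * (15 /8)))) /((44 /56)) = 672 /275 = 2.44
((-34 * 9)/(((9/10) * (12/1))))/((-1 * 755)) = 17/453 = 0.04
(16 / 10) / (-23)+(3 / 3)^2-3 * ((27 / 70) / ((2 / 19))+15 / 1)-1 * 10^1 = -209501 / 3220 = -65.06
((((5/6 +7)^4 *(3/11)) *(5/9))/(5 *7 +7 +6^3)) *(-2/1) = -24398405/5517072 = -4.42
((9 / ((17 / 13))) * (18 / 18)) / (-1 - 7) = -117 / 136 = -0.86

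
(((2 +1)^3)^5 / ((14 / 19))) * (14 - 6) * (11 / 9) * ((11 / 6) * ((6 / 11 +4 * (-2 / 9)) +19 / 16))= 2357177031 / 8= 294647128.88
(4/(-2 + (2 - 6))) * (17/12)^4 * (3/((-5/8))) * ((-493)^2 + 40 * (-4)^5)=5626225123/2160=2604733.85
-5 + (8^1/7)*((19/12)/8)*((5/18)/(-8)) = -60575/12096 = -5.01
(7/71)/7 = 1/71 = 0.01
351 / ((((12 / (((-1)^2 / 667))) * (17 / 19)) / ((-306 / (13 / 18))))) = -20.77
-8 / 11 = -0.73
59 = 59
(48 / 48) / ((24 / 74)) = 37 / 12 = 3.08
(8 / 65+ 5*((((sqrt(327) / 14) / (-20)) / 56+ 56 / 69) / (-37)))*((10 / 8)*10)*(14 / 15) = 5*sqrt(327) / 49728+ 15568 / 99567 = 0.16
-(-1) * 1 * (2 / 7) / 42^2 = 0.00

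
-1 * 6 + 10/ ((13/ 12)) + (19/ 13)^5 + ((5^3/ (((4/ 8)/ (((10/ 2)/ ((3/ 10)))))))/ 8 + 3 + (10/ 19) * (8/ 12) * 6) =22680639755/ 42327402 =535.84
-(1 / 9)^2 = -0.01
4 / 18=2 / 9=0.22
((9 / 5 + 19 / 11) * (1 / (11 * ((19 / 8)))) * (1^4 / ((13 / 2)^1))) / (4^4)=0.00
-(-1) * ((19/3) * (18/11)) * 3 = 342/11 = 31.09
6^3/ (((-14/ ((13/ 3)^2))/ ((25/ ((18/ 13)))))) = -109850/ 21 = -5230.95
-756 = -756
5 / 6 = 0.83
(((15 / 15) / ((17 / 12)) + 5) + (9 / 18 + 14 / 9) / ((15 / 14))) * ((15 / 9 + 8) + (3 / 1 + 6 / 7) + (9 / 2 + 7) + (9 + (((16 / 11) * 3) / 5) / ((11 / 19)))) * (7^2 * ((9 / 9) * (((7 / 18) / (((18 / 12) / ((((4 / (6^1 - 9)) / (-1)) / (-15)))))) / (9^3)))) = -1548209076596 / 3689462712375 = -0.42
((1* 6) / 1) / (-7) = -6 / 7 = -0.86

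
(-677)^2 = 458329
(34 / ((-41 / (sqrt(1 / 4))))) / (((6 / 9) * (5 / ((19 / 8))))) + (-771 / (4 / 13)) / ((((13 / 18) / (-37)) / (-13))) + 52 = -5473591169 / 3280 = -1668777.80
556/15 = 37.07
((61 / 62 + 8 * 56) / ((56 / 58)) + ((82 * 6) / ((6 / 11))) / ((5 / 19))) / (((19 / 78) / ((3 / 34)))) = 3953188161 / 2803640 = 1410.02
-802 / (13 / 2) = -1604 / 13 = -123.38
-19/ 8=-2.38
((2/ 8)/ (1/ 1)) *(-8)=-2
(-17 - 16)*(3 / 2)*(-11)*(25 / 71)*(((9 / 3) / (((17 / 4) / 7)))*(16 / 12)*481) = 733332600 / 1207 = 607566.36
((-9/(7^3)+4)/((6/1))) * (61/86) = 83143/176988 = 0.47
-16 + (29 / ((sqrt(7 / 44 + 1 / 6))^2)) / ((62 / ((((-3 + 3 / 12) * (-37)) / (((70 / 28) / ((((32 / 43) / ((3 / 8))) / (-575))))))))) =-2669911248 / 164792125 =-16.20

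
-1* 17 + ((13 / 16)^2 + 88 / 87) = -15.33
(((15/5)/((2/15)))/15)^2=9/4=2.25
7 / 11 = 0.64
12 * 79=948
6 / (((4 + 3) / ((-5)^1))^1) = -30 / 7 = -4.29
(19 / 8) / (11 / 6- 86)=-57 / 2020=-0.03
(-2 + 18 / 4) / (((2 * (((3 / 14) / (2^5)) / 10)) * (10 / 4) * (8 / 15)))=1400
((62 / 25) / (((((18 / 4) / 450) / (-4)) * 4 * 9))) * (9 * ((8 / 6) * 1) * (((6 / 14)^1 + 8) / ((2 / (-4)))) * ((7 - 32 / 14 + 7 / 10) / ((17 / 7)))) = 22182112 / 1785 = 12426.95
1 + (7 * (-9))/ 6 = -19/ 2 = -9.50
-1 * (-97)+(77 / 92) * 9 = 9617 / 92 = 104.53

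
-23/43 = -0.53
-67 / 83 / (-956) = 67 / 79348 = 0.00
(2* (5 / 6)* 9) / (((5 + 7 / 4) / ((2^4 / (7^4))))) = 320 / 21609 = 0.01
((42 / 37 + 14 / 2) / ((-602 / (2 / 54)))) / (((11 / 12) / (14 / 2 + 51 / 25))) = -452 / 91575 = -0.00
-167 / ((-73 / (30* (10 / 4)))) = 12525 / 73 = 171.58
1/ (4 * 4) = 1/ 16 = 0.06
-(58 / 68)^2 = -841 / 1156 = -0.73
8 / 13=0.62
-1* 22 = -22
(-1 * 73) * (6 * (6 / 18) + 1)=-219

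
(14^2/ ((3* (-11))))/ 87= -196/ 2871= -0.07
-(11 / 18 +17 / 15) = -157 / 90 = -1.74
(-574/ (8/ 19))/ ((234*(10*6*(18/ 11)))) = -59983/ 1010880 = -0.06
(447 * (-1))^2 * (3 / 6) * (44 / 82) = 2197899 / 41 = 53607.29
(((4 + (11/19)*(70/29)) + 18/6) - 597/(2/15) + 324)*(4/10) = -4567903/2755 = -1658.04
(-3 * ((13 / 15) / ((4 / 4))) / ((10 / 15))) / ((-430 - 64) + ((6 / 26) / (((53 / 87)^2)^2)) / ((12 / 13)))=615457518 / 77671503475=0.01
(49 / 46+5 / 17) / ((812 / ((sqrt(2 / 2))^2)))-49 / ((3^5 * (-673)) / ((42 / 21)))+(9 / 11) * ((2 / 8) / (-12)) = -33748194583 / 2284582264272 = -0.01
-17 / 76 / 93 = -17 / 7068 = -0.00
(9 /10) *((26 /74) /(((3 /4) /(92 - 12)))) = 1248 /37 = 33.73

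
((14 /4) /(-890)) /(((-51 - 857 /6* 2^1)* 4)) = 21 /7191200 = 0.00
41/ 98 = 0.42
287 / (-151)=-287 / 151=-1.90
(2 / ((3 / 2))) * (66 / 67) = 88 / 67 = 1.31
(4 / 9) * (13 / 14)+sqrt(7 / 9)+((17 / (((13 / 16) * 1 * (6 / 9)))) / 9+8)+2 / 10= sqrt(7) / 3+49549 / 4095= 12.98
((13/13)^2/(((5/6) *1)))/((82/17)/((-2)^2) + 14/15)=612/1091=0.56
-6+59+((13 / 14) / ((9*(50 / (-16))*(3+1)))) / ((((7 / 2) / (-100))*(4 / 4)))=23477 / 441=53.24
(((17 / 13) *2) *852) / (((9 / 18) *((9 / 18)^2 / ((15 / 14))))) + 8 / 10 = 8690764 / 455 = 19100.58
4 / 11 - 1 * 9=-95 / 11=-8.64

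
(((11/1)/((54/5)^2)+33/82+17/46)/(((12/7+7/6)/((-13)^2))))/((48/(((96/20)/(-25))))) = -2818110659/13863514500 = -0.20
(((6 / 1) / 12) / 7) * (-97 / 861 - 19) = -8228 / 6027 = -1.37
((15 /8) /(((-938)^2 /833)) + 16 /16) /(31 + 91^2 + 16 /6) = 431709 /3583155712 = 0.00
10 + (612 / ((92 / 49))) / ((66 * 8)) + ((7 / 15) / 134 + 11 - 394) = -1514927857 / 4068240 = -372.38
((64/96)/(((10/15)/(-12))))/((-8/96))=144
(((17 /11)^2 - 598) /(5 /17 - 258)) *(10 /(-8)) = -6125865 /2120404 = -2.89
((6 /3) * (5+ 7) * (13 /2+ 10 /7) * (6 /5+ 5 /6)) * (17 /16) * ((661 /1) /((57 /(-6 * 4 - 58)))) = -1039838269 /2660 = -390916.64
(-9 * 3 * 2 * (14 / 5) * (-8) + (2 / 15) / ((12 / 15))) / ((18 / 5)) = 36293 / 108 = 336.05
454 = 454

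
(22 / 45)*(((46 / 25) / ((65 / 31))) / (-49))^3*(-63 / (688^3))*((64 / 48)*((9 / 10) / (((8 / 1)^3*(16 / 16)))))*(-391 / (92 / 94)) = -0.00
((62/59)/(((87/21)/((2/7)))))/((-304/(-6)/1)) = 93/65018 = 0.00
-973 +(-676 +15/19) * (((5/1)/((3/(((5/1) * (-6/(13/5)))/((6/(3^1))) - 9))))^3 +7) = 420142758870/41743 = 10064987.16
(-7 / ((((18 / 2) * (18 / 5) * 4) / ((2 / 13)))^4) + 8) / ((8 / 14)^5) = 131.30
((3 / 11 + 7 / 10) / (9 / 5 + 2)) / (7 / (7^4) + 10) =36701 / 1434158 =0.03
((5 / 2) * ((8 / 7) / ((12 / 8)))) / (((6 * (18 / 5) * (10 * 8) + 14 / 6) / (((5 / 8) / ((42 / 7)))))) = 0.00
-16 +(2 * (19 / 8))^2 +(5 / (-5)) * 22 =-247 / 16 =-15.44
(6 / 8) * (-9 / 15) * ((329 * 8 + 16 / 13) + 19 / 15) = -1541181 / 1300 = -1185.52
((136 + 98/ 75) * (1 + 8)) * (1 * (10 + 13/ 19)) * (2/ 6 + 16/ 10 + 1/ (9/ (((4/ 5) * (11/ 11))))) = 10012366/ 375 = 26699.64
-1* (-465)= 465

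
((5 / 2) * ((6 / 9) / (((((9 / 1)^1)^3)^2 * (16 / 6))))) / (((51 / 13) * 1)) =0.00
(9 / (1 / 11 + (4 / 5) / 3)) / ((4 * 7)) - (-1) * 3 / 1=6441 / 1652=3.90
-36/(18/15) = -30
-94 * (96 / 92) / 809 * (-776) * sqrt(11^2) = 19257216 / 18607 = 1034.94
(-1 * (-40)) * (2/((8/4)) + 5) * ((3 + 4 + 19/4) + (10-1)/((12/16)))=5700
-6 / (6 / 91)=-91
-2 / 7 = -0.29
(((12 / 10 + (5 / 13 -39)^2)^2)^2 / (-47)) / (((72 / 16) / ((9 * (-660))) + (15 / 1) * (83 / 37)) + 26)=-24700903309438714973566098048 / 13961286453705007625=-1769242640.45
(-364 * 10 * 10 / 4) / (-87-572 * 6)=9100 / 3519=2.59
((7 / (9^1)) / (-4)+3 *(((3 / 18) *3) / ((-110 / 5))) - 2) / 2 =-112 / 99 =-1.13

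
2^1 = 2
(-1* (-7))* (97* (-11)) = -7469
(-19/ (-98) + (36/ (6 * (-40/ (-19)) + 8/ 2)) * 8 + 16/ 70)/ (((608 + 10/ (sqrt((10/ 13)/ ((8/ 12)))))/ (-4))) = -626245776/ 5364876965 + 686673 * sqrt(195)/ 5364876965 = -0.11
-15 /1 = -15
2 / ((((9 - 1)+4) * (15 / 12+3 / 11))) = 22 / 201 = 0.11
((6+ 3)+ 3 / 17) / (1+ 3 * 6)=156 / 323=0.48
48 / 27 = 1.78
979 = 979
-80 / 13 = -6.15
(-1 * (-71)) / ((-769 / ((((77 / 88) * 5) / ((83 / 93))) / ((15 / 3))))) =-46221 / 510616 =-0.09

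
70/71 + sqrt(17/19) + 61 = sqrt(323)/19 + 4401/71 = 62.93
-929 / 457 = -2.03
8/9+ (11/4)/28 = 995/1008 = 0.99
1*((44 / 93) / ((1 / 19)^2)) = 15884 / 93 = 170.80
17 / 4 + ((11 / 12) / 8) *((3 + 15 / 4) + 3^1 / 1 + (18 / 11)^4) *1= 1054365 / 170368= 6.19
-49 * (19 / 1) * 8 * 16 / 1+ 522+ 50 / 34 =-2016957 / 17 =-118644.53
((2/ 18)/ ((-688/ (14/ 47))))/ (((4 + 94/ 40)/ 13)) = -455/ 4620006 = -0.00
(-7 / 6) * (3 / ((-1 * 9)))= 7 / 18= 0.39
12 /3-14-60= -70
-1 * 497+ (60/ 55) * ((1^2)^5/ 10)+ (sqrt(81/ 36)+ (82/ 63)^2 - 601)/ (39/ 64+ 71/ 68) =-337117232359/ 392712705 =-858.43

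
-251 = -251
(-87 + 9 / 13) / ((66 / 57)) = -969 / 13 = -74.54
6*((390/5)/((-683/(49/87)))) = -7644/19807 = -0.39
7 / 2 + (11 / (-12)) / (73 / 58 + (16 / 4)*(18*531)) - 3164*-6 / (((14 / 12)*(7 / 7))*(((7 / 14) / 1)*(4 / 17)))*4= 3680553736471 / 6652587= 553251.50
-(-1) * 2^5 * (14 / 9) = 49.78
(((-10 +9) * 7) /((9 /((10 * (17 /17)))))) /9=-70 /81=-0.86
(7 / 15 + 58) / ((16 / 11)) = 9647 / 240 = 40.20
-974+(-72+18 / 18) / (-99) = -96355 / 99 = -973.28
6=6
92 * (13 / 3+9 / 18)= 1334 / 3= 444.67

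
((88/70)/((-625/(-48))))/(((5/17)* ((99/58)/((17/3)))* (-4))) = -268192/984375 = -0.27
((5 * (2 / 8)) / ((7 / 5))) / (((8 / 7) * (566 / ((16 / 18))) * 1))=25 / 20376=0.00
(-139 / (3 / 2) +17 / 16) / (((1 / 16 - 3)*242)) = 4397 / 34122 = 0.13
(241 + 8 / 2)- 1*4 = 241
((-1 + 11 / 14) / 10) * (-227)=681 / 140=4.86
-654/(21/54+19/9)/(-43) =1308/215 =6.08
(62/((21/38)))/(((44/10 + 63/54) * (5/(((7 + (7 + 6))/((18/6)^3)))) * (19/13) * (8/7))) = 8060/4509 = 1.79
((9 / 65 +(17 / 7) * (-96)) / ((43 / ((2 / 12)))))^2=1248844921 / 1531156900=0.82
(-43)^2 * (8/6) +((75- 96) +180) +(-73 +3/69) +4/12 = 176068/69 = 2551.71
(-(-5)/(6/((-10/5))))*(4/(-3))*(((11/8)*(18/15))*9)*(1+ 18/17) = 1155/17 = 67.94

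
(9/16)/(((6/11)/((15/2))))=495/64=7.73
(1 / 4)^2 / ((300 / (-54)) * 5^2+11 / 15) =-45 / 99472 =-0.00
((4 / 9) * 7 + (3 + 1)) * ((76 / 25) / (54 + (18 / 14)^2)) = 238336 / 613575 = 0.39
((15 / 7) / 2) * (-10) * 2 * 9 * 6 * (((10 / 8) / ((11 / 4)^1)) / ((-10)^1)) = 4050 / 77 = 52.60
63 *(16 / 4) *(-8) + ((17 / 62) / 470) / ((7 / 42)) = -29373069 / 14570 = -2016.00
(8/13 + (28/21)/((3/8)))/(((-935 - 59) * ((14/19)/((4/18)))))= -4636/3663387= -0.00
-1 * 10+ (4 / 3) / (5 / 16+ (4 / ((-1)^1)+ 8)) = -2006 / 207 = -9.69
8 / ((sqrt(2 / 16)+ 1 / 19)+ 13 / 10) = 781280 / 123073 -144400 * sqrt(2) / 123073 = 4.69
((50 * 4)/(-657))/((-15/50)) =2000/1971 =1.01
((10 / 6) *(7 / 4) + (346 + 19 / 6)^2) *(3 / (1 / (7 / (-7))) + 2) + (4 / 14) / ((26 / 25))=-199704965 / 1638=-121920.00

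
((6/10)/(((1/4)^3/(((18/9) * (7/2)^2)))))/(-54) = -784/45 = -17.42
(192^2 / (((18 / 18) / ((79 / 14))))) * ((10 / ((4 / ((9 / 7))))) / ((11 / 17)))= 1033337.59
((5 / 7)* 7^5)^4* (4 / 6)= 41541163212001250 / 3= 13847054404000416.67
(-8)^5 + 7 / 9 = -294905 / 9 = -32767.22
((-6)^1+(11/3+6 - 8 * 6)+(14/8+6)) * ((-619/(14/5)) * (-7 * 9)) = -4076115/8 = -509514.38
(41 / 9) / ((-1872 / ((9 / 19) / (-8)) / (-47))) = -1927 / 284544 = -0.01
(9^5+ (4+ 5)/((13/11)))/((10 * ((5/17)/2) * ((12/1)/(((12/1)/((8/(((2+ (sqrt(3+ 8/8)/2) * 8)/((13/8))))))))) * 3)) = 8701008/845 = 10297.05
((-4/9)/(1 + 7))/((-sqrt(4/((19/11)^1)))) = 0.04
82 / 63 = 1.30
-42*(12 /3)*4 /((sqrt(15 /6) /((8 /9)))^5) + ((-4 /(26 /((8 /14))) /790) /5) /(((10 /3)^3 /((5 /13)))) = -29360128*sqrt(10) /2460375 - 27 /116821250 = -37.74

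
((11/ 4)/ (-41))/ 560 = -11/ 91840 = -0.00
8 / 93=0.09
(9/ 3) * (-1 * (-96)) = 288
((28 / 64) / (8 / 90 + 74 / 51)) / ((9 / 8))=595 / 2356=0.25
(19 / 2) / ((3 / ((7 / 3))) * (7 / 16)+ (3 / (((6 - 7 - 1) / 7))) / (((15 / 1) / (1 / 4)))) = 760 / 31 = 24.52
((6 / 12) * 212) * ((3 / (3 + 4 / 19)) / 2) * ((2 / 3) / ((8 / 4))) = 1007 / 61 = 16.51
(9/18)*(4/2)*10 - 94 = -84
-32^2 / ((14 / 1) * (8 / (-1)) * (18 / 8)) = 256 / 63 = 4.06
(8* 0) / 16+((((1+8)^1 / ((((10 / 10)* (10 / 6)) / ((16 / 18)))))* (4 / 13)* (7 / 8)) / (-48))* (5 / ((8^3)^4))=-7 / 3573412790272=-0.00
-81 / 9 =-9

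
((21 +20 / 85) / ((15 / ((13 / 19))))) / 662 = 0.00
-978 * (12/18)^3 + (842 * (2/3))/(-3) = -4292/9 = -476.89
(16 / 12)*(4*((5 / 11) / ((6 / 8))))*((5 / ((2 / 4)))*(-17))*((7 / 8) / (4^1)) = -11900 / 99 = -120.20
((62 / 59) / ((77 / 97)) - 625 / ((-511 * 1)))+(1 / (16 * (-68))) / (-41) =37678345015 / 14793752512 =2.55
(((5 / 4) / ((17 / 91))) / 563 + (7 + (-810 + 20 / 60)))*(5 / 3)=-460932535 / 344556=-1337.76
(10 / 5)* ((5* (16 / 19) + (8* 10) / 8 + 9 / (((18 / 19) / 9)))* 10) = 37890 / 19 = 1994.21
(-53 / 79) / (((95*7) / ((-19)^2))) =-1007 / 2765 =-0.36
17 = 17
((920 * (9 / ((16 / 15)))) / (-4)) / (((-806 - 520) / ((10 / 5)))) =5175 / 1768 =2.93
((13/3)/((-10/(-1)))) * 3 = 13/10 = 1.30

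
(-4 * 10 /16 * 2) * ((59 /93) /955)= -59 /17763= -0.00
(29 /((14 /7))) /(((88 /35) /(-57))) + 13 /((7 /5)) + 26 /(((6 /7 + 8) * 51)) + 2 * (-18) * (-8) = -31.38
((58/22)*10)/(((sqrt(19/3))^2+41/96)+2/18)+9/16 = 1532241/348304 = 4.40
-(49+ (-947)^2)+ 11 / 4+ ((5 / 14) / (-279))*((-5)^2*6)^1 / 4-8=-583858007 / 651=-896863.30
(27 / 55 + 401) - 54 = 19112 / 55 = 347.49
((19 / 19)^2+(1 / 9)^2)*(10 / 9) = 820 / 729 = 1.12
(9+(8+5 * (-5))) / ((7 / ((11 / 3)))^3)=-10648 / 9261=-1.15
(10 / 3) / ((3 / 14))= 140 / 9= 15.56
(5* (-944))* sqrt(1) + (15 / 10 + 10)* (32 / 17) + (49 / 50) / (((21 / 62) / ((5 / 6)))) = -7184791 / 1530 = -4695.94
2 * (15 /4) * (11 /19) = 165 /38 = 4.34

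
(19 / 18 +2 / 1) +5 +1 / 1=163 / 18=9.06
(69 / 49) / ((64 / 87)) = 6003 / 3136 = 1.91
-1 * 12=-12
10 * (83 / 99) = 8.38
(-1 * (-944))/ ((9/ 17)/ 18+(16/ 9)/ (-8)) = -4896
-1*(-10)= 10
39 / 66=13 / 22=0.59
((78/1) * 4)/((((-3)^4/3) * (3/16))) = 1664/27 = 61.63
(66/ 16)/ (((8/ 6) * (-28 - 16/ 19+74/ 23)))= -3933/ 32576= -0.12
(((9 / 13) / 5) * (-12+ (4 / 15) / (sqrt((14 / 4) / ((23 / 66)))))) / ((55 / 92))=-9936 / 3575+ 368 * sqrt(5313) / 1376375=-2.76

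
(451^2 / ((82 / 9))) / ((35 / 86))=1919907 / 35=54854.49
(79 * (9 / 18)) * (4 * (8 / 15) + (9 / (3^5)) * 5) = 24727 / 270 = 91.58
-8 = -8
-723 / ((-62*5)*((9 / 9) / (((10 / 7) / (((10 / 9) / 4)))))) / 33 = 4338 / 11935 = 0.36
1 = 1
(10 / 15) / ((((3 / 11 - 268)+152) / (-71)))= 1562 / 3819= 0.41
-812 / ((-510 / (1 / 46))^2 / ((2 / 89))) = -203 / 6122884050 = -0.00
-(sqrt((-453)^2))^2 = -205209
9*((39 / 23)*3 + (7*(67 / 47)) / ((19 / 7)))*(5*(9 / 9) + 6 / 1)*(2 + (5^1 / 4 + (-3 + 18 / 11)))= 67226265 / 41078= 1636.55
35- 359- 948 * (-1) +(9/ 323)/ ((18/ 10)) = 201557/ 323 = 624.02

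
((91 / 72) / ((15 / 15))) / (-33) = -91 / 2376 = -0.04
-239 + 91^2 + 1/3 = 24127/3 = 8042.33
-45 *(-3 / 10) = 27 / 2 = 13.50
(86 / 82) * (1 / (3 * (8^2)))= 43 / 7872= 0.01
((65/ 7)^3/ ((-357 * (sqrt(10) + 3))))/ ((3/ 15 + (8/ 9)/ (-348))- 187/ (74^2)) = 5887559047500/ 142893908731- 1962519682500 * sqrt(10)/ 142893908731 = -2.23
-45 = -45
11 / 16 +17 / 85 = 71 / 80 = 0.89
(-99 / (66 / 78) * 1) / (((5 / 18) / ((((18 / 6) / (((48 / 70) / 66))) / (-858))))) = 567 / 4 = 141.75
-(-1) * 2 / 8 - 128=-511 / 4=-127.75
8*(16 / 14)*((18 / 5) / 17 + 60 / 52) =96576 / 7735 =12.49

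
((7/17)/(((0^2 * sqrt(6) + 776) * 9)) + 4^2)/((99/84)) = 13297585/979506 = 13.58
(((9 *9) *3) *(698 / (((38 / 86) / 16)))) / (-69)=-38898144 / 437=-89011.77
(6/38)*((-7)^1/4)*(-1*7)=147/76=1.93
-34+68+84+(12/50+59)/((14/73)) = 149413/350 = 426.89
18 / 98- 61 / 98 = -0.44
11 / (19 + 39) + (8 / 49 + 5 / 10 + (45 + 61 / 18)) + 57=2717453 / 25578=106.24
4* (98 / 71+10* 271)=770032 / 71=10845.52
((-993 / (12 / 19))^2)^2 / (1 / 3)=4692968440240323 / 256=18331907969688.76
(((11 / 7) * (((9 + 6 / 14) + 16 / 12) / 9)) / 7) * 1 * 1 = 2486 / 9261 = 0.27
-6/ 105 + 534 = 18688/ 35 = 533.94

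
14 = 14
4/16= 0.25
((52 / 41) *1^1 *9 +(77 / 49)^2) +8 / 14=29041 / 2009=14.46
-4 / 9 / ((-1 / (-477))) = -212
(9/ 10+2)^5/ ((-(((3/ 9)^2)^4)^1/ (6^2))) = -1211162837301/ 25000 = -48446513.49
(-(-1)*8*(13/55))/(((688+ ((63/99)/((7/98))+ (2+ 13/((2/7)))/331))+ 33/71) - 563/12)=29329248/10091246525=0.00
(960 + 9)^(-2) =1 / 938961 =0.00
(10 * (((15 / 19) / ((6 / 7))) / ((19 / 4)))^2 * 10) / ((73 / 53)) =25970000 / 9513433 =2.73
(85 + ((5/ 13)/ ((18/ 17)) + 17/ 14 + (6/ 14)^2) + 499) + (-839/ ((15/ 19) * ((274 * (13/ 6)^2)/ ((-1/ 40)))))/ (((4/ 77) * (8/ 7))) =19150244244077/ 32673513600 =586.11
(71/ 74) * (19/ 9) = 1349/ 666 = 2.03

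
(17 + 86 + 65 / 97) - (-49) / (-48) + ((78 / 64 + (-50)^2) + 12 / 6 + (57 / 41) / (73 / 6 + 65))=460641682373 / 176769696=2605.89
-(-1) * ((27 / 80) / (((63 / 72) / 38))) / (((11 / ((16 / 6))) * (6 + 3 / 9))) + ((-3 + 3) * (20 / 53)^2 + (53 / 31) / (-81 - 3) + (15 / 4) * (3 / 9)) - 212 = -15053089 / 71610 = -210.21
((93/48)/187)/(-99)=-0.00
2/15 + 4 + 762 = 766.13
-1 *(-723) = 723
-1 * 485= -485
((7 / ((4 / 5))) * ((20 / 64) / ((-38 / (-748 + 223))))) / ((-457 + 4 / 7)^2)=0.00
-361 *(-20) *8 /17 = 57760 /17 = 3397.65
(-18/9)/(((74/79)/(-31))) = 2449/37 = 66.19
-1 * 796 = -796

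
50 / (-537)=-50 / 537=-0.09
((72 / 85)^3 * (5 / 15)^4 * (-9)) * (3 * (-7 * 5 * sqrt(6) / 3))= 5.79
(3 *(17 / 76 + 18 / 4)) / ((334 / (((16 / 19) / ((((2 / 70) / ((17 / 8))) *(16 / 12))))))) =1922445 / 964592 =1.99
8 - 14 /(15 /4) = 64 /15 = 4.27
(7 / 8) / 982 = 7 / 7856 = 0.00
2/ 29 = 0.07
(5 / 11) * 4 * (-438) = -8760 / 11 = -796.36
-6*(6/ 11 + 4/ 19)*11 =-948/ 19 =-49.89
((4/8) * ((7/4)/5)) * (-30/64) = -21/256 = -0.08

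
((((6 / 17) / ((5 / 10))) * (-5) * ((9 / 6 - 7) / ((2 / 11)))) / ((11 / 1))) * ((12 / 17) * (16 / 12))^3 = 675840 / 83521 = 8.09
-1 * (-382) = 382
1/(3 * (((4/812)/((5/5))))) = 203/3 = 67.67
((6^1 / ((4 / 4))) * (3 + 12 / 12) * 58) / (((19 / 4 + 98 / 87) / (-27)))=-13079232 / 2045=-6395.71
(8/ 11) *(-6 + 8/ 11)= -464/ 121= -3.83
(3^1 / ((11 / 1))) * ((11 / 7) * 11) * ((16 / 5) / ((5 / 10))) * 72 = 76032 / 35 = 2172.34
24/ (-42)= -4/ 7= -0.57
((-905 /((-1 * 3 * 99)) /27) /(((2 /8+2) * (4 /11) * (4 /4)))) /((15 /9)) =181 /2187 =0.08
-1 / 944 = -0.00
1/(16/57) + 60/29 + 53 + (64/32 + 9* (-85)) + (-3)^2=-322651/464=-695.37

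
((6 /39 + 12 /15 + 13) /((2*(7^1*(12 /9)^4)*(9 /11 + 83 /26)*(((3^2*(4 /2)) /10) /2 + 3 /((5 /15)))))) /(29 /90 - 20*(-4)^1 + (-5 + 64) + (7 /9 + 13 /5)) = 0.00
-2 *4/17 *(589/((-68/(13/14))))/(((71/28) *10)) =15314/102595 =0.15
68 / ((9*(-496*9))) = -17 / 10044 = -0.00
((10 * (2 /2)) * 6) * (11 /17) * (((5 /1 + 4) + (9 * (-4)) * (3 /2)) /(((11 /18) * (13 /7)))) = -340200 /221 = -1539.37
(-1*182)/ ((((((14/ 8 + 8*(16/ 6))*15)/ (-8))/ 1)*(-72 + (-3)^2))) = -832/ 12465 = -0.07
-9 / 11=-0.82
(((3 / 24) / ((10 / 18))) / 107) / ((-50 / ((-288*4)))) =648 / 13375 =0.05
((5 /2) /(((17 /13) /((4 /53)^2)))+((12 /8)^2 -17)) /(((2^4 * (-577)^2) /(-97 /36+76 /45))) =169859269 /61049696782080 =0.00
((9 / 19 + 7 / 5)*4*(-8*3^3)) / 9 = -17088 / 95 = -179.87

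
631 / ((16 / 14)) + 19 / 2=4493 / 8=561.62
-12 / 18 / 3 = -2 / 9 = -0.22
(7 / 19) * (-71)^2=35287 / 19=1857.21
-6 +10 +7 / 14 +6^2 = 81 / 2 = 40.50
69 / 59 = 1.17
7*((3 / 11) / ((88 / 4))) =21 / 242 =0.09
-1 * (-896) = 896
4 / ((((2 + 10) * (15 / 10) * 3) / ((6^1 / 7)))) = 4 / 63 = 0.06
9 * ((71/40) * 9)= 5751/40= 143.78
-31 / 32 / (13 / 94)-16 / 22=-17691 / 2288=-7.73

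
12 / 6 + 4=6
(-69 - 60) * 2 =-258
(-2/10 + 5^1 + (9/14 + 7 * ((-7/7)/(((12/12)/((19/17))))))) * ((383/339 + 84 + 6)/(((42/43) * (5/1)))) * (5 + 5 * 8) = -3763354367/1882580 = -1999.04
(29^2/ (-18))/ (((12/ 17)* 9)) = -14297/ 1944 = -7.35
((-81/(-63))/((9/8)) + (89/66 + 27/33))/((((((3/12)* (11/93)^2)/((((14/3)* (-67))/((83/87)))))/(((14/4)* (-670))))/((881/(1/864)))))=5559359162042286720/10043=553555627008093.87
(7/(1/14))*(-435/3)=-14210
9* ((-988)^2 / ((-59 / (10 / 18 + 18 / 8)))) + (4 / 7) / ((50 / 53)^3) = -5391661591257 / 12906250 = -417755.86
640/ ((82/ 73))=23360/ 41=569.76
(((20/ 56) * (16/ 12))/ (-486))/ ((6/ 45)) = -25/ 3402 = -0.01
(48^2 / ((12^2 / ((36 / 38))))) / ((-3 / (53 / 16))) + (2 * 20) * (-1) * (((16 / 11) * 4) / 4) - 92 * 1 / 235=-3698858 / 49115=-75.31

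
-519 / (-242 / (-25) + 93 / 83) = -1076925 / 22411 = -48.05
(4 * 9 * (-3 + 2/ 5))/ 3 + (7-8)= -161/ 5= -32.20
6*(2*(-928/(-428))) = 2784/107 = 26.02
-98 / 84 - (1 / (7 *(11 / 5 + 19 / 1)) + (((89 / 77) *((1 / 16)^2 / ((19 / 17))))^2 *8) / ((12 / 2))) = -2180923977175 / 1858593701888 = -1.17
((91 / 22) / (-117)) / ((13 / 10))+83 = 106786 / 1287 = 82.97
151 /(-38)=-151 /38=-3.97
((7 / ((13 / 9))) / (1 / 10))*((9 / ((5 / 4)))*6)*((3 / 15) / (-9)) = -3024 / 65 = -46.52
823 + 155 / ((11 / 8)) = 10293 / 11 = 935.73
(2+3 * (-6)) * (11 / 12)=-44 / 3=-14.67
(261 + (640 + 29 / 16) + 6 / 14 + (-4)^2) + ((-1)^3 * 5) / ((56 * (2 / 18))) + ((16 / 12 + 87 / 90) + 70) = 79259 / 80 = 990.74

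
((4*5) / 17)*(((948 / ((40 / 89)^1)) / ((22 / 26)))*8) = 4387344 / 187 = 23461.73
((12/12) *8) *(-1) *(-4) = 32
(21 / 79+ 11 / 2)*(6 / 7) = 2733 / 553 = 4.94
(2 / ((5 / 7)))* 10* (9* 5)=1260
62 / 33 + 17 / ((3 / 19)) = 1205 / 11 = 109.55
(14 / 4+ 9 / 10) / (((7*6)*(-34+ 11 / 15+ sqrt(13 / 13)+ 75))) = 0.00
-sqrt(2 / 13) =-sqrt(26) / 13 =-0.39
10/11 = 0.91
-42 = -42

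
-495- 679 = -1174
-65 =-65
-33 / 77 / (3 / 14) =-2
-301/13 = -23.15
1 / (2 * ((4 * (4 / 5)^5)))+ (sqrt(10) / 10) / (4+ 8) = 0.41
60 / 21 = 20 / 7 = 2.86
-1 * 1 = -1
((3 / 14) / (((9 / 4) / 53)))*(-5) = -530 / 21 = -25.24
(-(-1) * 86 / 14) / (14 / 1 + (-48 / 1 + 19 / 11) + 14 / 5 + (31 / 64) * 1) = -3520 / 16611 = -0.21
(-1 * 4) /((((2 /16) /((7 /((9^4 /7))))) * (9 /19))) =-29792 /59049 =-0.50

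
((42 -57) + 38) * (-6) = -138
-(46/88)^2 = -529/1936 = -0.27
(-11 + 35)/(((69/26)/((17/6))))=25.62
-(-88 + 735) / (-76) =647 / 76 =8.51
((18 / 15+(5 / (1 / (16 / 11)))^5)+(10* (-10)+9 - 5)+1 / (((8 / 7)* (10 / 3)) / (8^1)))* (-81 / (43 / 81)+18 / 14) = -13504144169322 / 4406941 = -3064289.76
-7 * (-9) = 63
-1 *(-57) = 57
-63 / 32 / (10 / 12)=-189 / 80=-2.36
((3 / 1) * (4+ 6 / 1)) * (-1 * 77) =-2310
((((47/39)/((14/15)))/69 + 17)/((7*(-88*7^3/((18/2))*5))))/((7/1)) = -641163/30955804880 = -0.00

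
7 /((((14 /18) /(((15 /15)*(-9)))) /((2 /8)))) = -81 /4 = -20.25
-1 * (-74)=74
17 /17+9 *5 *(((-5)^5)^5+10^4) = -13411045074462440624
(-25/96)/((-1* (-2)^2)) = 25/384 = 0.07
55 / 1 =55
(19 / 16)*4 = 19 / 4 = 4.75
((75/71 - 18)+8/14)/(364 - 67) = -0.06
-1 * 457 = -457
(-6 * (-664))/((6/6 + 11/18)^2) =1290816/841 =1534.86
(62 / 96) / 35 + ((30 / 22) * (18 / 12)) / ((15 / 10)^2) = 17141 / 18480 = 0.93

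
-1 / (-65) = 1 / 65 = 0.02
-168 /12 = -14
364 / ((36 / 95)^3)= 78021125 / 11664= 6689.05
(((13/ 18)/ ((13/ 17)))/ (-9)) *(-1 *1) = 17/ 162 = 0.10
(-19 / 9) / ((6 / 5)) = -95 / 54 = -1.76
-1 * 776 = -776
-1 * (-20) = 20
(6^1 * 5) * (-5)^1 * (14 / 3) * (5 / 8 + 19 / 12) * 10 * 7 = -108208.33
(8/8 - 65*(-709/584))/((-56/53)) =-353351/4672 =-75.63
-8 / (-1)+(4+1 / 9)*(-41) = -1445 / 9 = -160.56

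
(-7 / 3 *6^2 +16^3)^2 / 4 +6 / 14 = 28168255 / 7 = 4024036.43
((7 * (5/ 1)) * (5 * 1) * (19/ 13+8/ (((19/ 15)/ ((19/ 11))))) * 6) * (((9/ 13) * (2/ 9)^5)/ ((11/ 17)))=336817600/ 44721963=7.53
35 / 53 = 0.66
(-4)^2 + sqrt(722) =16 + 19*sqrt(2) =42.87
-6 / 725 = -0.01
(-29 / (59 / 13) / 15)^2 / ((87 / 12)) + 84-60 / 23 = 1466648092 / 18014175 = 81.42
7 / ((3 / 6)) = 14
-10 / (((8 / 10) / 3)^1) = -37.50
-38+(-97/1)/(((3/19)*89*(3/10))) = -48868/801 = -61.01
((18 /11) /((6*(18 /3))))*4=2 /11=0.18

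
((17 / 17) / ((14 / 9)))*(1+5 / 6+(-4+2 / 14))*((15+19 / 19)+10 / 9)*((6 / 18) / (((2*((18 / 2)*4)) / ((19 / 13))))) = -17765 / 117936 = -0.15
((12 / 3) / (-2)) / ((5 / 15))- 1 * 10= -16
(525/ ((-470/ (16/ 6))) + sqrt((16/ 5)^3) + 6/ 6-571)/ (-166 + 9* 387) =-26930/ 155899 + 64* sqrt(5)/ 82925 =-0.17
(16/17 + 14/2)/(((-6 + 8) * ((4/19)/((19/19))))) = 2565/136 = 18.86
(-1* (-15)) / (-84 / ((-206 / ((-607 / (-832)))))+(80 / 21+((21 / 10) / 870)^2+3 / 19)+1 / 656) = 5526556062300000 / 1571915477410073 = 3.52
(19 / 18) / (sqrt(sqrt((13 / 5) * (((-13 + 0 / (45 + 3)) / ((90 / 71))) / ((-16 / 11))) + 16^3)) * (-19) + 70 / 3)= -0.01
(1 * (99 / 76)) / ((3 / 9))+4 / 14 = 2231 / 532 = 4.19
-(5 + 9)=-14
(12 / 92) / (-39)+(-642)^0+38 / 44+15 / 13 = 19827 / 6578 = 3.01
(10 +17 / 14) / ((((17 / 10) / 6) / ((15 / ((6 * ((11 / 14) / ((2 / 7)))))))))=47100 / 1309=35.98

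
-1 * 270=-270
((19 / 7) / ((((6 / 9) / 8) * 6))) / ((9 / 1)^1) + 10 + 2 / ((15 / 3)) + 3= 4411 / 315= 14.00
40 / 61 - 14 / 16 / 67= 21013 / 32696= 0.64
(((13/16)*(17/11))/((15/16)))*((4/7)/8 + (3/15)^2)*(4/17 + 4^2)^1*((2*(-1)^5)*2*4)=-373152/9625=-38.77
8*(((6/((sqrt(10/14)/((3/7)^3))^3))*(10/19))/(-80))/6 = -19683*sqrt(35)/2738280475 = -0.00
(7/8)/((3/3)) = 7/8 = 0.88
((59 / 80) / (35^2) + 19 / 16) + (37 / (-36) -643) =-283492297 / 441000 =-642.84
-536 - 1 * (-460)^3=97335464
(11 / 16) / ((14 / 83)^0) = 11 / 16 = 0.69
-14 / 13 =-1.08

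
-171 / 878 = -0.19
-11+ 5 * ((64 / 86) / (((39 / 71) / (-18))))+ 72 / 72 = -73750 / 559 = -131.93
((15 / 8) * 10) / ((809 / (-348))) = -6525 / 809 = -8.07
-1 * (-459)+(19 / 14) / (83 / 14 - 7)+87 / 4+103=34949 / 60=582.48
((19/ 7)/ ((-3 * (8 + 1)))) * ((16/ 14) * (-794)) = 120688/ 1323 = 91.22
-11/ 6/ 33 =-1/ 18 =-0.06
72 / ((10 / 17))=612 / 5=122.40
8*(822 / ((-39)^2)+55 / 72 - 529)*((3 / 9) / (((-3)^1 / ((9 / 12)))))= 6421001 / 18252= 351.80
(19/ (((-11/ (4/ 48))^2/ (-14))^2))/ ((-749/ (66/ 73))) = -133/ 8982525024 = -0.00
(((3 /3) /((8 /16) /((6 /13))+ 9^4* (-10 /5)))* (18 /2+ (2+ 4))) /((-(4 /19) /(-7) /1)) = -855 /22493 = -0.04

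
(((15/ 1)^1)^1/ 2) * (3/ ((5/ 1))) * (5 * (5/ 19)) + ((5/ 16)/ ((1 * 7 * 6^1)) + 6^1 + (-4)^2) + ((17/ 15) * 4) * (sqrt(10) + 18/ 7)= 68 * sqrt(10)/ 15 + 361021/ 9120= 53.92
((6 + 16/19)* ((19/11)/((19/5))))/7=650/1463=0.44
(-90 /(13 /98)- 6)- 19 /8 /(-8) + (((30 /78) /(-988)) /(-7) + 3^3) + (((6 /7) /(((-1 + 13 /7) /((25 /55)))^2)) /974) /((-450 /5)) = -1504078776633541 /2288739765312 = -657.16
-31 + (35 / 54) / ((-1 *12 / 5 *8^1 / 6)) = -26959 / 864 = -31.20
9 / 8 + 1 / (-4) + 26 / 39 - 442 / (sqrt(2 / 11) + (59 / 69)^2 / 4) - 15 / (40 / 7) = 3860053276703 / 7104682812 - 160301879712 * sqrt(22) / 592056901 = -726.64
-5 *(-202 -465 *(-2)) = -3640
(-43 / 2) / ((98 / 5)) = -215 / 196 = -1.10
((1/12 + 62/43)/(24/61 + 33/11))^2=2304672049/11408803344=0.20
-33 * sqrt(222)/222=-11 * sqrt(222)/74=-2.21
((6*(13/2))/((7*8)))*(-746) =-14547/28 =-519.54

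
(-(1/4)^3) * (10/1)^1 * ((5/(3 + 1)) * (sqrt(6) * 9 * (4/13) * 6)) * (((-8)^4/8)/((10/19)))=-41040 * sqrt(6)/13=-7732.85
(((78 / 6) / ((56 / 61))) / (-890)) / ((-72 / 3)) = 0.00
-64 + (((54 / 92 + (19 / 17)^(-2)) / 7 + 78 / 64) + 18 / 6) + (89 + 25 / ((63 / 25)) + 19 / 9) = 693803687 / 16738848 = 41.45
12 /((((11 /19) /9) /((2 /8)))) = 513 /11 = 46.64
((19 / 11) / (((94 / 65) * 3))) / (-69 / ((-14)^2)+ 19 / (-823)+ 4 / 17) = -338666146 / 118947741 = -2.85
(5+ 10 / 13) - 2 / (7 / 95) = -1945 / 91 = -21.37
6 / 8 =3 / 4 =0.75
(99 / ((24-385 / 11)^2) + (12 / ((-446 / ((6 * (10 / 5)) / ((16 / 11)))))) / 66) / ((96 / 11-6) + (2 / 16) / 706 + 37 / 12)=33866820 / 241517251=0.14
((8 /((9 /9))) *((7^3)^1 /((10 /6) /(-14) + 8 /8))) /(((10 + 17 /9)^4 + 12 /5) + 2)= 3780710640 /24255066839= 0.16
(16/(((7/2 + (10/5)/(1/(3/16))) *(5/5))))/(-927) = -128/28737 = -0.00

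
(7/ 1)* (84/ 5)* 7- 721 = 511/ 5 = 102.20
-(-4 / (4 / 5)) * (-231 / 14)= -165 / 2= -82.50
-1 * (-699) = 699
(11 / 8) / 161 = 11 / 1288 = 0.01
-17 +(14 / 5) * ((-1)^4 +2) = -43 / 5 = -8.60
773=773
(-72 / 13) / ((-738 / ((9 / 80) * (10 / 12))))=3 / 4264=0.00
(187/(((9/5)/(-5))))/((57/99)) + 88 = -46409/57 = -814.19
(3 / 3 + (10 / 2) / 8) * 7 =11.38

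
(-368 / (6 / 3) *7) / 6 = -644 / 3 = -214.67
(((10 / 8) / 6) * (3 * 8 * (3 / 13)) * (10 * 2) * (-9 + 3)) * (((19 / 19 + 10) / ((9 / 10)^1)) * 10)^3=-266200000000 / 1053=-252801519.47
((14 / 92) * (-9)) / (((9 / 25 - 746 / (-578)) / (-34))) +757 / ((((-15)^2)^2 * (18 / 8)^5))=23131771719391439 / 819974269226250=28.21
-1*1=-1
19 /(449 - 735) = -19 /286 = -0.07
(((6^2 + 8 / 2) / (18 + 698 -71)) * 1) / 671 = 8 / 86559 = 0.00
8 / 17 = 0.47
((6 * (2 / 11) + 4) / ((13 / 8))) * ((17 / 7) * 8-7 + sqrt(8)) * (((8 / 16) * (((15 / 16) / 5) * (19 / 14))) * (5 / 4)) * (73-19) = 7695 * sqrt(2) / 143 + 669465 / 2002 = 410.50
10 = 10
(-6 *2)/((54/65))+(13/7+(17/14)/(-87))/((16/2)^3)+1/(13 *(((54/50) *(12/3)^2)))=-1053323575/72963072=-14.44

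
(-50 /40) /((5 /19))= -19 /4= -4.75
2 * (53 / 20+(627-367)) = 5253 / 10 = 525.30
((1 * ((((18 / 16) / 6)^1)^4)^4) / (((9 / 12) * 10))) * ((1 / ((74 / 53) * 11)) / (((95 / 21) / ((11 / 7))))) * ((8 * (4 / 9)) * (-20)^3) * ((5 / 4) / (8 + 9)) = -6337433925 / 430580153173638381568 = -0.00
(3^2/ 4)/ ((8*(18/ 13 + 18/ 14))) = 91/ 864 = 0.11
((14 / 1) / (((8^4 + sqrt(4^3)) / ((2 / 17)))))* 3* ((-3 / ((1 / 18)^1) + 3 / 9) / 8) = -0.01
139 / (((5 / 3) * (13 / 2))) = 834 / 65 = 12.83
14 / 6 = 7 / 3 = 2.33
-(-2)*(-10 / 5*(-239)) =956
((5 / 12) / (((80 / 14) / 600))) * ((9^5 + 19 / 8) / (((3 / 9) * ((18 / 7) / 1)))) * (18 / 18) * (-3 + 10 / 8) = -4050924325 / 768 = -5274641.05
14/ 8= 7/ 4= 1.75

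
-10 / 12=-5 / 6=-0.83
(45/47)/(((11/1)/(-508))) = -22860/517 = -44.22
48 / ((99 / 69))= 368 / 11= 33.45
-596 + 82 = -514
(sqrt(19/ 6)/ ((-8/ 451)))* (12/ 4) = -451* sqrt(114)/ 16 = -300.96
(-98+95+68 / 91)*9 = -1845 / 91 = -20.27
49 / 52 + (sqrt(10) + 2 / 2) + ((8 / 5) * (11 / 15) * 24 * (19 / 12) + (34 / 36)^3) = sqrt(10) + 89787743 / 1895400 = 50.53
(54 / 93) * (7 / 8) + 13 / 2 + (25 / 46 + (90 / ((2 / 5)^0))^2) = 23122737 / 2852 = 8107.55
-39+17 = -22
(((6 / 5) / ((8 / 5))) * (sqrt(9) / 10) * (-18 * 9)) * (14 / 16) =-31.89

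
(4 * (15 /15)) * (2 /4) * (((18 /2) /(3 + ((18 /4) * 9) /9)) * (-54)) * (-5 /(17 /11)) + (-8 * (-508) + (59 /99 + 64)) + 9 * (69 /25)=192397618 /42075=4572.73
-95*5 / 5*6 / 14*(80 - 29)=-14535 / 7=-2076.43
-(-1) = 1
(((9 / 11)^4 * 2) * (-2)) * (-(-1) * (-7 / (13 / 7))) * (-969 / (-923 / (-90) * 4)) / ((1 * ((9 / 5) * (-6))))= 2596023675 / 175677359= 14.78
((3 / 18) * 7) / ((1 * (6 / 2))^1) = 7 / 18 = 0.39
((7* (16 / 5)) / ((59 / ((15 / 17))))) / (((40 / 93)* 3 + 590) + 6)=868 / 1547629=0.00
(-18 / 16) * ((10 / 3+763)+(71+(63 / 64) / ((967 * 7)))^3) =-765188525321092788321 / 1896309982232576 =-403514.47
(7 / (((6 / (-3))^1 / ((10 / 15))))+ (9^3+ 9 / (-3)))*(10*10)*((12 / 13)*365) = 24382000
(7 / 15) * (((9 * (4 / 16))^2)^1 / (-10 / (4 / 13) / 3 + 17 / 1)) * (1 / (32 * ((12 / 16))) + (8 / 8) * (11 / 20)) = 13419 / 59200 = 0.23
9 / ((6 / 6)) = 9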